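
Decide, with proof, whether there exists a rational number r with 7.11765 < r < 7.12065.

Look for a denominator N such that an integer falls strictly between N·7.11765 and N·7.12065. N = 25 works: 25·7.11765 = 177.94125 < 178 < 178.01625 = 25·7.12065.
Dividing back, 7.11765 < 178/25 < 7.12065, and 178/25 is rational.

r = 178/25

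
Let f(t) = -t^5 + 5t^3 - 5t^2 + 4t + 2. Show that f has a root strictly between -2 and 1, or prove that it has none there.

f(-2) = -34 and f(1) = 5, which have opposite signs.
Since f is a polynomial it is continuous on [-2, 1].
By the Intermediate Value Theorem, f takes the value 0 somewhere in the open interval.

Yes, f has a root in the interval.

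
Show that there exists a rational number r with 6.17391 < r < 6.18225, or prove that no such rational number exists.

Scale by 11: the interval becomes (67.91301, 68.00475), which contains the integer 68.
Dividing back, 6.17391 < 68/11 < 6.18225, and 68/11 is rational.

r = 68/11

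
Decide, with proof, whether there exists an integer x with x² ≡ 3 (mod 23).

Take x = 16. Then 16² = 256 = 11·23 + 3, so 16² ≡ 3 (mod 23).

x = 16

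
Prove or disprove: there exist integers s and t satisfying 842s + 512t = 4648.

gcd(842, 512) = 2, and 2 divides 4648, so integer solutions exist.
Dividing through by 2 reduces the equation to 421s + 256t = 2324.
Dividing repeatedly: 421 = 1·256 + 165, 256 = 1·165 + 91, 165 = 1·91 + 74, 91 = 1·74 + 17, 74 = 4·17 + 6, 17 = 2·6 + 5, 6 = 1·5 + 1, 5 = 5·1 + 0.
Unwinding: 1 = 6 − 1·5 = 6 − (17 − 2·6) = −17 + 3·6 = −17 + 3·(74 − 4·17) = 3·74 − 13·17 = 3·74 − 13·(91 − 1·74) = −13·91 + 16·74 = −13·91 + 16·(165 − 1·91) = 16·165 − 29·91 = 16·165 − 29·(256 − 1·165) = −29·256 + 45·165 = −29·256 + 45·(421 − 1·256) = 45·421 − 74·256, i.e. 421·45 + 256·(-74) = 1.
Multiplying through by 2324: s = 45·2324 = 104580, t = (-74)·2324 = -171976 is a solution.
Subtracting 408·256 from s and adding 408·421 to t gives the tidier solution (132, -208).
Indeed 842·132 + 512·(-208) = 111144 − 106496 = 4648.

s = 132, t = -208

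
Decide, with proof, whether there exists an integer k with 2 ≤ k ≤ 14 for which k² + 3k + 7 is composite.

At k = 12: 12² + 3·12 + 7 = 187 = 11·17, which is composite.

k = 12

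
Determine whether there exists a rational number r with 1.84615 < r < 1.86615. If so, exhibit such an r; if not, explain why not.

r = 13/7

Look for a denominator N such that an integer falls strictly between N·1.84615 and N·1.86615. N = 7 works: 7·1.84615 = 12.92305 < 13 < 13.06305 = 7·1.86615.
Hence 13/7 is a rational number with 1.84615 < 13/7 < 1.86615.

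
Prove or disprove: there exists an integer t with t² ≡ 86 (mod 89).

89 is prime, so by Euler's criterion 86 is a square mod 89 iff 86^((89−1)/2) = 86^44 ≡ 1 (mod 89).
Repeated squaring mod 89: 86^2 = 7396 ≡ 9; 86^4 ≡ 9² = 81 ≡ 81; 86^8 ≡ 81² = 6561 ≡ 64; 86^16 ≡ 64² = 4096 ≡ 2; 86^32 ≡ 2² = 4 ≡ 4.
Since 44 = 32 + 8 + 4, 86^44 ≡ 4 · 64 · 81; multiplying out mod 89: 4·64 = 256 ≡ 78, then 78·81 = 6318 ≡ 88. Thus 86^44 ≡ 88 ≡ −1 (mod 89).
By Euler's criterion 86 is a quadratic non-residue mod 89: no t satisfies t² ≡ 86 (mod 89).

No such integer exists.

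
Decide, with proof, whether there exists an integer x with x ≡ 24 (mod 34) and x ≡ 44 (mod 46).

x = 228

Here gcd(34, 46) = 2, and both 24 and 44 leave remainder 0 mod 2, so the system is consistent.
List candidates x ≡ 24 (mod 34): 24, 58, 92, 126, 160, 194, 228. Modulo 46 these are 24, 12, 0, 34, 22, 10, 44; 228 gives 44 as required.
Check: 228 mod 34 = 24, 228 mod 46 = 44. ✓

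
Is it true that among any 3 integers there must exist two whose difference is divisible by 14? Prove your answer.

No, the set {45, 46, 47} is a counterexample.

Try 3 consecutive integers, 45, 46, 47. Their remainders mod 14 are 3, 4, 5 — pairwise different, as any 3 ≤ 14 consecutive integers have distinct residues.
Any two of them differ by at most 2 < 14 and by at least 1, so no difference is a multiple of 14.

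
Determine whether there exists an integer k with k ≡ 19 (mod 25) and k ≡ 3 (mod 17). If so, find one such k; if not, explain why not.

k = 394

gcd(25, 17) = 1, so the Chinese Remainder Theorem guarantees exactly one residue class mod 425 satisfying both.
Any solution of the first congruence is k = 19 + 25t; substituting into the second, 25t ≡ 3 − 19 ≡ 1 (mod 17).
25 ≡ 8 (mod 17), so this reads 8t ≡ 1 (mod 17). To invert 8 modulo 17: 17 = 2·8 + 1, 8 = 8·1 + 0, and unwinding, 1 = 17 − 2·8. Thus 8⁻¹ ≡ -2 ≡ 15 (mod 17).
Therefore t ≡ 15·1 = 15 (mod 17).
With t = 15: k = 19 + 25·15 = 394.
Verify: 394 = 15·25 + 19 and 394 = 23·17 + 3. ✓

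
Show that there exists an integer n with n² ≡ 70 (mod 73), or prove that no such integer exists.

n = 56 works: 56² = 3136, and 3136 − 70 = 3066 = 42·73.

n = 56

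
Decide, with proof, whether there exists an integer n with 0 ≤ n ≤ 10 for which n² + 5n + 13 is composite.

n = 5

At n = 5: 5² + 5·5 + 13 = 63 = 3·21, which is composite.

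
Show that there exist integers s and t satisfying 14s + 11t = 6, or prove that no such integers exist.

14 and 11 are coprime, so 14s + 11t ranges over all of ℤ.
Run the Euclidean algorithm on 14 and 11: 14 = 1·11 + 3, 11 = 3·3 + 2, 3 = 1·2 + 1, 2 = 2·1 + 0.
Back-substituting, 1 = 3 − 1·2 = 3 − (11 − 3·3) = −11 + 4·3 = −11 + 4·(14 − 1·11) = 4·14 − 5·11; that is, 14·4 + 11·(-5) = 1.
Multiplying through by 6: s = 4·6 = 24, t = (-5)·6 = -30 is a solution.
Shifting by a multiple of (11, −14) keeps it a solution: s = 24 − 2·11 = 2, t = -30 + 2·14 = -2.
Check: 14·2 + 11·(-2) = 28 − 22 = 6. ✓

s = 2, t = -2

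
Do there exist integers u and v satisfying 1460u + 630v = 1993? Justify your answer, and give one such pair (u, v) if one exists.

There are no such integers.

Any value of 1460u + 630v is a multiple of gcd(1460, 630) = 10.
But 1993 is not a multiple of 10 (it leaves remainder 3).
Hence no integers u, v satisfy the equation.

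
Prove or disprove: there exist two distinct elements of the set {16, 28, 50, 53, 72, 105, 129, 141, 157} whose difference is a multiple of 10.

Two integers differ by a multiple of 10 exactly when they have the same residue mod 10. The residues are 16↦6, 28↦8, 50↦0, 53↦3, 72↦2, 105↦5, 129↦9, 141↦1, 157↦7.
All 9 residues are distinct, so no two elements differ by a multiple of 10.

No such pair exists.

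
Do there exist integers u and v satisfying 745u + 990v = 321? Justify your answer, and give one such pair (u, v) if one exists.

No, no such integers exist.

gcd(745, 990) = 5, so every integer of the form 745u + 990v is a multiple of 5.
However 321 leaves remainder 1 on division by 5.
Therefore 745u + 990v = 321 has no solution in integers.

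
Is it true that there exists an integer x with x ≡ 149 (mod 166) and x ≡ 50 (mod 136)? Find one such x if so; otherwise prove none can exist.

There is no such integer.

gcd(166, 136) = 2. If x ≡ 149 (mod 166) and x ≡ 50 (mod 136), then x ≡ 149 (mod 2) and x ≡ 50 (mod 2).
But 149 mod 2 = 1 while 50 mod 2 = 0, a contradiction.
So no integer satisfies both congruences.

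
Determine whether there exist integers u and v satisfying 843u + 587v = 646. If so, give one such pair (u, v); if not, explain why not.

Since gcd(843, 587) = 1, every integer is an integer combination of 843 and 587.
Run the Euclidean algorithm on 843 and 587: 843 = 1·587 + 256, 587 = 2·256 + 75, 256 = 3·75 + 31, 75 = 2·31 + 13, 31 = 2·13 + 5, 13 = 2·5 + 3, 5 = 1·3 + 2, 3 = 1·2 + 1, 2 = 2·1 + 0.
Unwinding: 1 = 3 − 1·2 = 3 − (5 − 1·3) = −5 + 2·3 = −5 + 2·(13 − 2·5) = 2·13 − 5·5 = 2·13 − 5·(31 − 2·13) = −5·31 + 12·13 = −5·31 + 12·(75 − 2·31) = 12·75 − 29·31 = 12·75 − 29·(256 − 3·75) = −29·256 + 99·75 = −29·256 + 99·(587 − 2·256) = 99·587 − 227·256 = 99·587 − 227·(843 − 1·587) = −227·843 + 326·587, i.e. 843·(-227) + 587·326 = 1.
Times 646: 843·(-146642) + 587·210596 = 646, so (-146642, 210596) solves it.
Adding 250·587 to u and subtracting 250·843 from v gives the tidier solution (108, -154).
Check: 843·108 + 587·(-154) = 91044 − 90398 = 646. ✓

u = 108, v = -154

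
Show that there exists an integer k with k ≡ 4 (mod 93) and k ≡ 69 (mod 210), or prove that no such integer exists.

No, no such integer exists.

Both moduli are multiples of 3 = gcd(93, 210), so any solution would satisfy k ≡ 4 and k ≡ 69 modulo 3 simultaneously.
But 4 mod 3 = 1 while 69 mod 3 = 0, a contradiction.
Hence the system has no solution.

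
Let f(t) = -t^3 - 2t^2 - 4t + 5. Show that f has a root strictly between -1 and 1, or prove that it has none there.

Yes, f has a root in the interval.

f(-1) = 8 and f(1) = -2, which have opposite signs.
Since f is a polynomial it is continuous on [-1, 1].
By the Intermediate Value Theorem f must vanish at some point of (-1, 1).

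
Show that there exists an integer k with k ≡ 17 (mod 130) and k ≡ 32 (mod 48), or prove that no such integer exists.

No, no such integer exists.

Reduce both congruences modulo 2, which divides 130 and 48: they say k ≡ 17 (mod 2) and k ≡ 32 (mod 2).
These are incompatible: 17 − 32 = -15 is not divisible by 2.
Hence the system has no solution.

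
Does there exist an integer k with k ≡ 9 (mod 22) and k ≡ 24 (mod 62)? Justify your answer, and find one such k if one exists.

There is no such integer.

Reduce both congruences modulo 2, which divides 22 and 62: they say k ≡ 9 (mod 2) and k ≡ 24 (mod 2).
However 9 ≡ 1 and 24 ≡ 0 (mod 2), and 1 ≠ 0.
Therefore no such k exists.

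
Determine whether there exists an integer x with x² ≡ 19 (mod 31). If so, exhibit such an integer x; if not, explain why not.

Take x = 22. Then 22² = 484 = 15·31 + 19, so 22² ≡ 19 (mod 31).

x = 22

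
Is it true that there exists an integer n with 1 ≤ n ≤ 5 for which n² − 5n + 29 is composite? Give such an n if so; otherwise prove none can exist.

n = 1

At n = 1: 1² − 5·1 + 29 = 25 = 5·5, which is composite.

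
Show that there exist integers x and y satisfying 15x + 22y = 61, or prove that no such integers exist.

Since gcd(15, 22) = 1, every integer is an integer combination of 15 and 22.
Euclidean algorithm: 22 = 1·15 + 7, 15 = 2·7 + 1, 7 = 7·1 + 0.
Unwinding: 1 = 15 − 2·7 = 15 − 2·(22 − 1·15) = −2·22 + 3·15, i.e. 15·3 + 22·(-2) = 1.
Times 61: 15·183 + 22·(-122) = 61, so (183, -122) solves it.
The general solution is x = 183 + 22k, y = -122 − 15k; taking k = -8 gives the smaller pair x = 7, y = -2.
Check: 15·7 + 22·(-2) = 105 − 44 = 61. ✓

x = 7, y = -2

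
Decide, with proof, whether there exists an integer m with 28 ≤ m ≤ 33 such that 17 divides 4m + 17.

There is no such integer m in that range.

For m = 28, 29, …, 33 the values of 4m + 17 modulo 17 are 10, 14, 1, 5, 9, 13 respectively.
The residue 0 does not occur, so no m in [28, 33] makes 4m + 17 a multiple of 17.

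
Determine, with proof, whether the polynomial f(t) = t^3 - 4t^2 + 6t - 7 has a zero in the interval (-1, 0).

f(-1) = -18 and f(0) = -7, both negative.
The derivative f'(t) = 3t^2 - 8t + 6 is a quadratic with discriminant (-8)² − 4·3·6 = -8 < 0; it never vanishes, so it is always positive (sign of the leading coefficient).
So f is strictly increasing; between -1 and 0 its values lie between f(-1) = -18 and f(0) = -7, all negative. Therefore f has no root in (-1, 0).

No.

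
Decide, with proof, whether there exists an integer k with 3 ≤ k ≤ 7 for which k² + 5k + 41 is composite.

At k = 7: 7² + 5·7 + 41 = 125 = 5·25, which is composite.

k = 7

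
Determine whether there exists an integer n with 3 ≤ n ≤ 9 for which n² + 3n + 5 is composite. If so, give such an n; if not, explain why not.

n = 7

At n = 7: 7² + 3·7 + 5 = 75 = 3·25, which is composite.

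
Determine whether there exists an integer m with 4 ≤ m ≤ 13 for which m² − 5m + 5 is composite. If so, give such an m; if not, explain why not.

At m = 10: 10² − 5·10 + 5 = 55 = 5·11, which is composite.

m = 10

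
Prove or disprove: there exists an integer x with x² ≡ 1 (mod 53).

x = 1

Take x = 1. Then 1² = 1, and since 0 ≤ 1 < 53 this is already reduced: 1² ≡ 1 (mod 53).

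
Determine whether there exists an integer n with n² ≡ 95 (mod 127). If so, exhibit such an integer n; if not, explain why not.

No, no such integer exists.

127 is prime, so by Euler's criterion 95 is a square mod 127 iff 95^((127−1)/2) = 95^63 ≡ 1 (mod 127).
Squaring successively (mod 127): 95^2 = 9025 ≡ 8; 95^4 ≡ 8² = 64 ≡ 64; 95^8 ≡ 64² = 4096 ≡ 32; 95^16 ≡ 32² = 1024 ≡ 8; 95^32 ≡ 8² = 64 ≡ 64.
Since 63 = 32 + 16 + 8 + 4 + 2 + 1, 95^63 ≡ 64 · 8 · 32 · 64 · 8 · 95; multiplying out mod 127: 64·8 = 512 ≡ 4, then 4·32 = 128 ≡ 1, then 1·64 = 64 ≡ 64, then 64·8 = 512 ≡ 4, then 4·95 = 380 ≡ 126. Thus 95^63 ≡ 126 ≡ −1 (mod 127).
By Euler's criterion 95 is a quadratic non-residue mod 127: no n satisfies n² ≡ 95 (mod 127).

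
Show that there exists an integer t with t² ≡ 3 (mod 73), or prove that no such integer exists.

t = 21 works: 21² = 441, and 441 − 3 = 438 = 6·73.

t = 21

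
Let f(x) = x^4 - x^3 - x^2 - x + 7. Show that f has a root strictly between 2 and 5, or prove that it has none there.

The endpoint values f(2) = 9 and f(5) = 477 are both positive. Claim: f(x) > 0 for every x in (2, 5).
Substitute x = 2 + u, where 0 < u < 3 on the interval. Expanding, f(2 + u) = u^4 + 7u^3 + 17u^2 + 15u + 9.
All 5 nonzero coefficients of this polynomial in u are positive; hence for u > 0 the value is a sum of positive terms (the constant 9 among them).
Therefore f(x) > 0 throughout (2, 5), and f has no zero there.

No.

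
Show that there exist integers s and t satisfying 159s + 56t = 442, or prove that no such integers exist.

159 and 56 are coprime, so 159s + 56t ranges over all of ℤ.
Euclidean algorithm: 159 = 2·56 + 47, 56 = 1·47 + 9, 47 = 5·9 + 2, 9 = 4·2 + 1, 2 = 2·1 + 0.
Unwinding: 1 = 9 − 4·2 = 9 − 4·(47 − 5·9) = −4·47 + 21·9 = −4·47 + 21·(56 − 1·47) = 21·56 − 25·47 = 21·56 − 25·(159 − 2·56) = −25·159 + 71·56, i.e. 159·(-25) + 56·71 = 1.
Scaling by 442 gives the particular solution (s, t) = (-11050, 31382).
Shifting by a multiple of (56, −159) keeps it a solution: s = -11050 + 198·56 = 38, t = 31382 − 198·159 = -100.
Indeed 159·38 + 56·(-100) = 6042 − 5600 = 442.

s = 38, t = -100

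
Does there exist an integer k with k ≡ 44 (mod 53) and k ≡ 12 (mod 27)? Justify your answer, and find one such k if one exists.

Since 53 and 27 share no common factor, CRT says the pair of congruences has a solution (unique mod 1431).
Write k = 44 + 53t and require 44 + 53t ≡ 12 (mod 27), i.e. 53t ≡ 22 (mod 27).
53 ≡ 26 (mod 27), so this reads 26t ≡ 22 (mod 27). Invert 26 mod 27 by the Euclidean algorithm: 27 = 1·26 + 1, 26 = 26·1 + 0; back-substituting, 1 = 27 − 1·26. Hence 26·(-1) ≡ 1, so 26⁻¹ ≡ -1 ≡ 26 (mod 27).
Therefore t ≡ 26·22 = 572 ≡ 5 (mod 27).
Taking t = 5 gives k = 44 + 53·5 = 309.
Indeed 309 ≡ 44 (mod 53) and 309 ≡ 12 (mod 27).

k = 309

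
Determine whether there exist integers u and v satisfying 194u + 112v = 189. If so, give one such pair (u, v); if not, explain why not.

gcd(194, 112) = 2, so every integer of the form 194u + 112v is a multiple of 2.
However 189 leaves remainder 1 on division by 2.
Hence no integers u, v satisfy the equation.

No such integers exist.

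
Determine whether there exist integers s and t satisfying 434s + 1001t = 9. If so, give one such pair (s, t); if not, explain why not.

No, no such integers exist.

Both 434 and 1001 are divisible by gcd(434, 1001) = 7, hence so is any combination 434s + 1001t.
But 9 = 7·1 + 2, so 7 ∤ 9.
So the equation is unsolvable over ℤ.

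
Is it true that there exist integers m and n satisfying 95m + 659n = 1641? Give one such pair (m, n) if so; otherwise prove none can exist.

Since gcd(95, 659) = 1, every integer is an integer combination of 95 and 659.
Run the Euclidean algorithm on 659 and 95: 659 = 6·95 + 89, 95 = 1·89 + 6, 89 = 14·6 + 5, 6 = 1·5 + 1, 5 = 5·1 + 0.
Unwinding: 1 = 6 − 1·5 = 6 − (89 − 14·6) = −89 + 15·6 = −89 + 15·(95 − 1·89) = 15·95 − 16·89 = 15·95 − 16·(659 − 6·95) = −16·659 + 111·95, i.e. 95·111 + 659·(-16) = 1.
Scaling by 1641 gives the particular solution (m, n) = (182151, -26256).
Subtracting 276·659 from m and adding 276·95 to n gives the tidier solution (267, -36).
Check: 95·267 + 659·(-36) = 25365 − 23724 = 1641. ✓

m = 267, n = -36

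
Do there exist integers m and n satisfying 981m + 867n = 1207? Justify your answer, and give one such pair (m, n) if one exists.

There are no such integers.

Both 981 and 867 are divisible by gcd(981, 867) = 3, hence so is any combination 981m + 867n.
However 1207 leaves remainder 1 on division by 3.
So the equation is unsolvable over ℤ.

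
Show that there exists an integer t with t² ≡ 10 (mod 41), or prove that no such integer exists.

t = 16

t = 16 works: 16² = 256, and 256 − 10 = 246 = 6·41.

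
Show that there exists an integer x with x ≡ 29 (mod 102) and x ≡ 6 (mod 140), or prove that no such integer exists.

There is no such integer.

gcd(102, 140) = 2. If x ≡ 29 (mod 102) and x ≡ 6 (mod 140), then x ≡ 29 (mod 2) and x ≡ 6 (mod 2).
However 29 ≡ 1 and 6 ≡ 0 (mod 2), and 1 ≠ 0.
So no integer satisfies both congruences.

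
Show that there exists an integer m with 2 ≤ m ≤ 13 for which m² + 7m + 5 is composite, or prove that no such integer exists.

m = 3

At m = 3: 3² + 7·3 + 5 = 35 = 5·7, which is composite.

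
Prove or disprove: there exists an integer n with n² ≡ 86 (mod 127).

No such integer exists.

Apply Euler's criterion with the prime 127: 86 is a quadratic residue iff 86^63 ≡ 1 (mod 127), and a non-residue iff it is ≡ −1.
Repeated squaring mod 127: 86^2 = 7396 ≡ 30; 86^4 ≡ 30² = 900 ≡ 11; 86^8 ≡ 11² = 121 ≡ 121; 86^16 ≡ 121² = 14641 ≡ 36; 86^32 ≡ 36² = 1296 ≡ 26.
Since 63 = 32 + 16 + 8 + 4 + 2 + 1, 86^63 ≡ 26 · 36 · 121 · 11 · 30 · 86; multiplying out mod 127: 26·36 = 936 ≡ 47, then 47·121 = 5687 ≡ 99, then 99·11 = 1089 ≡ 73, then 73·30 = 2190 ≡ 31, then 31·86 = 2666 ≡ 126. Thus 86^63 ≡ 126 ≡ −1 (mod 127).
The value −1 means 86 is a non-residue modulo 127, so n² ≡ 86 (mod 127) is impossible.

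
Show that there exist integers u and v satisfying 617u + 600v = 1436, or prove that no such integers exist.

u = 508, v = -520

Since gcd(617, 600) = 1, every integer is an integer combination of 617 and 600.
Dividing repeatedly: 617 = 1·600 + 17, 600 = 35·17 + 5, 17 = 3·5 + 2, 5 = 2·2 + 1, 2 = 2·1 + 0.
Unwinding: 1 = 5 − 2·2 = 5 − 2·(17 − 3·5) = −2·17 + 7·5 = −2·17 + 7·(600 − 35·17) = 7·600 − 247·17 = 7·600 − 247·(617 − 1·600) = −247·617 + 254·600, i.e. 617·(-247) + 600·254 = 1.
Times 1436: 617·(-354692) + 600·364744 = 1436, so (-354692, 364744) solves it.
Adding 592·600 to u and subtracting 592·617 from v gives the tidier solution (508, -520).
Check: 617·508 + 600·(-520) = 313436 − 312000 = 1436. ✓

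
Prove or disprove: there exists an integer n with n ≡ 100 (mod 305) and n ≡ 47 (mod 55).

No, no such integer exists.

Both moduli are multiples of 5 = gcd(305, 55), so any solution would satisfy n ≡ 100 and n ≡ 47 modulo 5 simultaneously.
These are incompatible: 100 − 47 = 53 is not divisible by 5.
Therefore no such n exists.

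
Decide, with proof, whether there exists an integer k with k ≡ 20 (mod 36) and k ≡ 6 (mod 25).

k = 56

gcd(36, 25) = 1, so the Chinese Remainder Theorem guarantees exactly one residue class mod 900 satisfying both.
Any solution of the first congruence is k = 20 + 36t; substituting into the second, 36t ≡ 6 − 20 ≡ 11 (mod 25).
36 ≡ 11 (mod 25), so this reads 11t ≡ 11 (mod 25). Since 11·16 = 176 = 7·25 + 1, the inverse of 11 mod 25 is 16.
Therefore t ≡ 16·11 = 176 ≡ 1 (mod 25).
With t = 1: k = 20 + 36·1 = 56.
Verify: 56 = 1·36 + 20 and 56 = 2·25 + 6. ✓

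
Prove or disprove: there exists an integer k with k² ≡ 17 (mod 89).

k = 62

Take k = 62. Then 62² = 3844 = 43·89 + 17, so 62² ≡ 17 (mod 89).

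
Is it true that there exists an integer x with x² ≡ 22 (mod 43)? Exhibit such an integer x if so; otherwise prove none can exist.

There is no such integer.

43 is prime, so by Euler's criterion 22 is a square mod 43 iff 22^((43−1)/2) = 22^21 ≡ 1 (mod 43).
Repeated squaring mod 43: 22^2 = 484 ≡ 11; 22^4 ≡ 11² = 121 ≡ 35; 22^8 ≡ 35² = 1225 ≡ 21; 22^16 ≡ 21² = 441 ≡ 11.
Since 21 = 16 + 4 + 1, 22^21 ≡ 11 · 35 · 22; multiplying out mod 43: 11·35 = 385 ≡ 41, then 41·22 = 902 ≡ 42. Thus 22^21 ≡ 42 ≡ −1 (mod 43).
By Euler's criterion 22 is a quadratic non-residue mod 43: no x satisfies x² ≡ 22 (mod 43).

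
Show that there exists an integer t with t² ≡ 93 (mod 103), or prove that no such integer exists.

t = 14

t = 14 works: 14² = 196, and 196 − 93 = 103 = 1·103.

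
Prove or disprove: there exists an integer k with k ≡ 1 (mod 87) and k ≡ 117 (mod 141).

Reduce both congruences modulo 3, which divides 87 and 141: they say k ≡ 1 (mod 3) and k ≡ 117 (mod 3).
But 1 mod 3 = 1 while 117 mod 3 = 0, a contradiction.
Hence the system has no solution.

There is no such integer.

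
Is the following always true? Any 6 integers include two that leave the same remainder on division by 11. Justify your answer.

No, the set {35, 36, 37, 38, 39, 40} is a counterexample.

Try 6 consecutive integers, 35, 36, …, 40. Their remainders mod 11 are 2, 3, 4, 5, 6, 7 — pairwise different, as any 6 ≤ 11 consecutive integers have distinct residues.
So no two of them leave the same remainder on division by 11; the claim fails for this set.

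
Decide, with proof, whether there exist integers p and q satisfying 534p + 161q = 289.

Since gcd(534, 161) = 1, every integer is an integer combination of 534 and 161.
Run the Euclidean algorithm on 534 and 161: 534 = 3·161 + 51, 161 = 3·51 + 8, 51 = 6·8 + 3, 8 = 2·3 + 2, 3 = 1·2 + 1, 2 = 2·1 + 0.
Working back up the chain: 1 = 3 − 1·2 = 3 − (8 − 2·3) = −8 + 3·3 = −8 + 3·(51 − 6·8) = 3·51 − 19·8 = 3·51 − 19·(161 − 3·51) = −19·161 + 60·51 = −19·161 + 60·(534 − 3·161) = 60·534 − 199·161. So 534·60 + 161·(-199) = 1.
Multiplying through by 289: p = 60·289 = 17340, q = (-199)·289 = -57511 is a solution.
The general solution is p = 17340 + 161k, q = -57511 − 534k; taking k = -107 gives the smaller pair p = 113, q = -373.
Check: 534·113 + 161·(-373) = 60342 − 60053 = 289. ✓

p = 113, q = -373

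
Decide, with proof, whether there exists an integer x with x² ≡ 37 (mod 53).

x = 14

x = 14 works: 14² = 196, and 196 − 37 = 159 = 3·53.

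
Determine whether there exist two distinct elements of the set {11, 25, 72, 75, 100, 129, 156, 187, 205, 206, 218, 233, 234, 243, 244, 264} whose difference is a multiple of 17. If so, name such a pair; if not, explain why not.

Two integers differ by a multiple of 17 exactly when they have the same residue mod 17. The residues are 11↦11, 25↦8, 72↦4, 75↦7, 100↦15, 129↦10, 156↦3, 187↦0, 205↦1, 206↦2, 218↦14, 233↦12, 234↦13, 243↦5, 244↦6, 264↦9.
All 16 residues are distinct, so no two elements differ by a multiple of 17.

There is no such pair.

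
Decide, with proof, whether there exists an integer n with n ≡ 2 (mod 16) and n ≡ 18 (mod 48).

Here gcd(16, 48) = 16, and both 2 and 18 leave remainder 2 mod 16, so the system is consistent.
Step through n = 2, 2 + 16, 2 + 2·16, …: the values 2, 18 reduce mod 48 to 2, 18. The value 18 hits 18.
Check: 18 mod 16 = 2, 18 mod 48 = 18. ✓

n = 18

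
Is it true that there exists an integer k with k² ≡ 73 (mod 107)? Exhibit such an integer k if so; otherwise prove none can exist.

No, no such integer exists.

107 is prime, so by Euler's criterion 73 is a square mod 107 iff 73^((107−1)/2) = 73^53 ≡ 1 (mod 107).
Squaring successively (mod 107): 73^2 = 5329 ≡ 86; 73^4 ≡ 86² = 7396 ≡ 13; 73^8 ≡ 13² = 169 ≡ 62; 73^16 ≡ 62² = 3844 ≡ 99; 73^32 ≡ 99² = 9801 ≡ 64.
Since 53 = 32 + 16 + 4 + 1, 73^53 ≡ 64 · 99 · 13 · 73; multiplying out mod 107: 64·99 = 6336 ≡ 23, then 23·13 = 299 ≡ 85, then 85·73 = 6205 ≡ 106. Thus 73^53 ≡ 106 ≡ −1 (mod 107).
The value −1 means 73 is a non-residue modulo 107, so k² ≡ 73 (mod 107) is impossible.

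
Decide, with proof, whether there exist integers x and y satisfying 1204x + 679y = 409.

gcd(1204, 679) = 7, so every integer of the form 1204x + 679y is a multiple of 7.
But 409 is not a multiple of 7 (it leaves remainder 3).
Hence no integers x, y satisfy the equation.

No such integers exist.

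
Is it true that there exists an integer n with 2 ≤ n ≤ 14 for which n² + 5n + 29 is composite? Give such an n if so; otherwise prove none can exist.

n = 14

At n = 14: 14² + 5·14 + 29 = 295 = 5·59, which is composite.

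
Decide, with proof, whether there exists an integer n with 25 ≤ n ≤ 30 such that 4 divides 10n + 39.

For n = 25, 26, …, 30 the values of 10n + 39 modulo 4 are 1, 3, 1, 3, 1, 3 respectively.
None is 0, so 4 never divides 10n + 39 on this range.

There is no such integer n in that range.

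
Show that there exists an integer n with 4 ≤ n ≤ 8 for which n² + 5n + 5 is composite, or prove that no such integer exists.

n = 5

At n = 5: 5² + 5·5 + 5 = 55 = 5·11, which is composite.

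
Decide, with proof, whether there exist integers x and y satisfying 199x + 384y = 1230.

x = 66, y = -31

199 and 384 are coprime, so 199x + 384y ranges over all of ℤ.
Dividing repeatedly: 384 = 1·199 + 185, 199 = 1·185 + 14, 185 = 13·14 + 3, 14 = 4·3 + 2, 3 = 1·2 + 1, 2 = 2·1 + 0.
Back-substituting, 1 = 3 − 1·2 = 3 − (14 − 4·3) = −14 + 5·3 = −14 + 5·(185 − 13·14) = 5·185 − 66·14 = 5·185 − 66·(199 − 1·185) = −66·199 + 71·185 = −66·199 + 71·(384 − 1·199) = 71·384 − 137·199; that is, 199·(-137) + 384·71 = 1.
Scaling by 1230 gives the particular solution (x, y) = (-168510, 87330).
The general solution is x = -168510 + 384k, y = 87330 − 199k; taking k = 439 gives the smaller pair x = 66, y = -31.
Check: 199·66 + 384·(-31) = 13134 − 11904 = 1230. ✓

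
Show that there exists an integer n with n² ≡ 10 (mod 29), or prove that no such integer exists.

No, no such integer exists.

29 is prime, so by Euler's criterion 10 is a square mod 29 iff 10^((29−1)/2) = 10^14 ≡ 1 (mod 29).
Repeated squaring mod 29: 10^2 = 100 ≡ 13; 10^4 ≡ 13² = 169 ≡ 24; 10^8 ≡ 24² = 576 ≡ 25.
Since 14 = 8 + 4 + 2, 10^14 ≡ 25 · 24 · 13; multiplying out mod 29: 25·24 = 600 ≡ 20, then 20·13 = 260 ≡ 28. Thus 10^14 ≡ 28 ≡ −1 (mod 29).
By Euler's criterion 10 is a quadratic non-residue mod 29: no n satisfies n² ≡ 10 (mod 29).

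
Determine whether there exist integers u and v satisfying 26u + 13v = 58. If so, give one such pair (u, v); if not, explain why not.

There are no such integers.

gcd(26, 13) = 13, so every integer of the form 26u + 13v is a multiple of 13.
But 58 is not a multiple of 13 (it leaves remainder 6).
Therefore 26u + 13v = 58 has no solution in integers.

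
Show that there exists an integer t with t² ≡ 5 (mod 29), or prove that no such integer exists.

t = 18

Take t = 18. Then 18² = 324 = 11·29 + 5, so 18² ≡ 5 (mod 29).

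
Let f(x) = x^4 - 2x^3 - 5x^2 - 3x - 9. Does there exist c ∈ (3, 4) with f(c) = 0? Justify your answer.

Such a root exists.

f(3) = -36 and f(4) = 27, which have opposite signs.
f is continuous everywhere (it is a polynomial), in particular on [3, 4].
So by the Intermediate Value Theorem there is a c strictly between 3 and 4 with f(c) = 0.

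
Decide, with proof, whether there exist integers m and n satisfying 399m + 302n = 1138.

399 and 302 are coprime, so 399m + 302n ranges over all of ℤ.
Euclidean algorithm: 399 = 1·302 + 97, 302 = 3·97 + 11, 97 = 8·11 + 9, 11 = 1·9 + 2, 9 = 4·2 + 1, 2 = 2·1 + 0.
Working back up the chain: 1 = 9 − 4·2 = 9 − 4·(11 − 1·9) = −4·11 + 5·9 = −4·11 + 5·(97 − 8·11) = 5·97 − 44·11 = 5·97 − 44·(302 − 3·97) = −44·302 + 137·97 = −44·302 + 137·(399 − 1·302) = 137·399 − 181·302. So 399·137 + 302·(-181) = 1.
Times 1138: 399·155906 + 302·(-205978) = 1138, so (155906, -205978) solves it.
Shifting by a multiple of (302, −399) keeps it a solution: m = 155906 − 516·302 = 74, n = -205978 + 516·399 = -94.
Indeed 399·74 + 302·(-94) = 29526 − 28388 = 1138.

m = 74, n = -94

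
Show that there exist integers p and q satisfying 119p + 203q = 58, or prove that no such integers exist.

No, no such integers exist.

gcd(119, 203) = 7, so every integer of the form 119p + 203q is a multiple of 7.
However 58 leaves remainder 2 on division by 7.
Therefore 119p + 203q = 58 has no solution in integers.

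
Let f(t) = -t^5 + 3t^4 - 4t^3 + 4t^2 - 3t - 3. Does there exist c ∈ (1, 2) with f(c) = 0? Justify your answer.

f has no root in that interval.

The endpoint values f(1) = -4 and f(2) = -9 are both negative. Claim: f(t) < 0 for every t in (1, 2).
Substitute t = 1 + u, where 0 < u < 1 on the interval. Expanding, f(1 + u) = -u^5 - 2u^4 - 2u^3 - 4.
The nonzero coefficients here are all negative, so for u > 0 every term is negative (or zero), and the constant term -4 is strictly negative.
Therefore f(t) < 0 throughout (1, 2), and f has no zero there.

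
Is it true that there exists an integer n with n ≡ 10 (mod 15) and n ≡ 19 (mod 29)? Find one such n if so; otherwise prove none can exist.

The moduli 15 and 29 are coprime, so by the Chinese Remainder Theorem a unique solution modulo 435 exists.
Write n = 10 + 15t and require 10 + 15t ≡ 19 (mod 29), i.e. 15t ≡ 9 (mod 29).
Since 15·2 = 30 = 1·29 + 1, the inverse of 15 mod 29 is 2.
Multiplying by 2: t ≡ 2·9 = 18 (mod 29).
Taking t = 18 gives n = 10 + 15·18 = 280.
Verify: 280 = 18·15 + 10 and 280 = 9·29 + 19. ✓

n = 280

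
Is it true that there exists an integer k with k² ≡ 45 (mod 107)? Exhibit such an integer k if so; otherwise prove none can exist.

No, no such integer exists.

107 is prime, so by Euler's criterion 45 is a square mod 107 iff 45^((107−1)/2) = 45^53 ≡ 1 (mod 107).
Repeated squaring mod 107: 45^2 = 2025 ≡ 99; 45^4 ≡ 99² = 9801 ≡ 64; 45^8 ≡ 64² = 4096 ≡ 30; 45^16 ≡ 30² = 900 ≡ 44; 45^32 ≡ 44² = 1936 ≡ 10.
Since 53 = 32 + 16 + 4 + 1, 45^53 ≡ 10 · 44 · 64 · 45; multiplying out mod 107: 10·44 = 440 ≡ 12, then 12·64 = 768 ≡ 19, then 19·45 = 855 ≡ 106. Thus 45^53 ≡ 106 ≡ −1 (mod 107).
By Euler's criterion 45 is a quadratic non-residue mod 107: no k satisfies k² ≡ 45 (mod 107).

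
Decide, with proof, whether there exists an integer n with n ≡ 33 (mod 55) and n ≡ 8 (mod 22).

Both moduli are multiples of 11 = gcd(55, 22), so any solution would satisfy n ≡ 33 and n ≡ 8 modulo 11 simultaneously.
However 33 ≡ 0 and 8 ≡ 8 (mod 11), and 0 ≠ 8.
Therefore no such n exists.

There is no such integer.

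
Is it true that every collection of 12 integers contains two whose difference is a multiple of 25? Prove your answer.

No; for instance {99, 100, 101, 102, 103, 104, 105, 106, 107, 108, 109, 110} is a counterexample.

Consider the 12 integers 99, 100, …, 110. They lie in distinct residue classes modulo 25, since 12 ≤ 25.
Any two of them differ by at most 11 < 25 and by at least 1, so no difference is a multiple of 25.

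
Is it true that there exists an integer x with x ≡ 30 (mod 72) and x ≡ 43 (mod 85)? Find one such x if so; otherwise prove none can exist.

x = 6078

The moduli 72 and 85 are coprime, so by the Chinese Remainder Theorem a unique solution modulo 6120 exists.
Any solution of the first congruence is x = 30 + 72t; substituting into the second, 72t ≡ 43 − 30 ≡ 13 (mod 85).
Since 72·13 = 936 = 11·85 + 1, the inverse of 72 mod 85 is 13.
Multiplying by 13: t ≡ 13·13 = 169 ≡ 84 (mod 85).
Taking t = 84 gives x = 30 + 72·84 = 6078.
Indeed 6078 ≡ 30 (mod 72) and 6078 ≡ 43 (mod 85).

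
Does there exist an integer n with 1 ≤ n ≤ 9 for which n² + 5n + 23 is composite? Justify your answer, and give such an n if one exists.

The values for n = 1, 2, …, 9 are 29, 37, 47, 59, 73, 89, 107, 127, 149, and each of these is prime.
So no value in the range makes the expression composite.

There is no such integer n in that range.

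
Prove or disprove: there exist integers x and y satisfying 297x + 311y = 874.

x = 293, y = -277

297 and 311 are coprime, so 297x + 311y ranges over all of ℤ.
Run the Euclidean algorithm on 311 and 297: 311 = 1·297 + 14, 297 = 21·14 + 3, 14 = 4·3 + 2, 3 = 1·2 + 1, 2 = 2·1 + 0.
Back-substituting, 1 = 3 − 1·2 = 3 − (14 − 4·3) = −14 + 5·3 = −14 + 5·(297 − 21·14) = 5·297 − 106·14 = 5·297 − 106·(311 − 1·297) = −106·311 + 111·297; that is, 297·111 + 311·(-106) = 1.
Scaling by 874 gives the particular solution (x, y) = (97014, -92644).
Shifting by a multiple of (311, −297) keeps it a solution: x = 97014 − 311·311 = 293, y = -92644 + 311·297 = -277.
Check: 297·293 + 311·(-277) = 87021 − 86147 = 874. ✓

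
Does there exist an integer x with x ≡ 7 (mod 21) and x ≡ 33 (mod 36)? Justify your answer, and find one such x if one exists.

No, no such integer exists.

gcd(21, 36) = 3. If x ≡ 7 (mod 21) and x ≡ 33 (mod 36), then x ≡ 7 (mod 3) and x ≡ 33 (mod 3).
But 7 mod 3 = 1 while 33 mod 3 = 0, a contradiction.
Therefore no such x exists.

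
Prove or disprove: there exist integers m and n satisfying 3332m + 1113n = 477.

gcd(3332, 1113) = 7, so every integer of the form 3332m + 1113n is a multiple of 7.
But 477 = 7·68 + 1, so 7 ∤ 477.
So the equation is unsolvable over ℤ.

No, no such integers exist.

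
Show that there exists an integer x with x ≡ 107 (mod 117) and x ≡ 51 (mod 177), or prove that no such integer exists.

gcd(117, 177) = 3. If x ≡ 107 (mod 117) and x ≡ 51 (mod 177), then x ≡ 107 (mod 3) and x ≡ 51 (mod 3).
These are incompatible: 107 − 51 = 56 is not divisible by 3.
Therefore no such x exists.

No, no such integer exists.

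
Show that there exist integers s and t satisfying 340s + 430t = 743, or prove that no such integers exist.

Both 340 and 430 are divisible by gcd(340, 430) = 10, hence so is any combination 340s + 430t.
However 743 leaves remainder 3 on division by 10.
So the equation is unsolvable over ℤ.

No such integers exist.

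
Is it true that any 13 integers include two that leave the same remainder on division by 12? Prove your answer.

There are exactly 12 possible remainders on division by 12.
With 13 integers and only 12 classes, the pigeonhole principle forces two of them, say a and b, into the same class.
That is, a and b leave the same remainder on division by 12, as claimed.

True.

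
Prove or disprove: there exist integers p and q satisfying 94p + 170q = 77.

No such integers exist.

gcd(94, 170) = 2, so every integer of the form 94p + 170q is a multiple of 2.
But 77 = 2·38 + 1, so 2 ∤ 77.
So the equation is unsolvable over ℤ.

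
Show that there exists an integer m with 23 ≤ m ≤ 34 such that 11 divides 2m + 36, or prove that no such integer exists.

Scanning upward from m = 23 gives 82, 84, 86, none divisible by 11. Try m = 26: 2·26 + 36 = 88 = 8·11, which is divisible by 11.

m = 26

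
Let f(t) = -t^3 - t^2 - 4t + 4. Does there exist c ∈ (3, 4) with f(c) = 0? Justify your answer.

No such root exists.

f(3) = -44 and f(4) = -92, both negative.
f'(t) = -3t^2 - 2t - 4 has discriminant (-2)² − 4·(-3)·(-4) = -44 < 0, so f' has no real roots and is negative for every real t.
So f is strictly decreasing; between 3 and 4 its values lie between f(3) = -44 and f(4) = -92, all negative. Therefore f has no root in (3, 4).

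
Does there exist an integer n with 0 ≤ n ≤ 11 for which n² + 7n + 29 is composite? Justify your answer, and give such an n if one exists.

No such integer n in that range exists.

The values for n = 0, 1, …, 11 are 29, 37, 47, 59, 73, 89, 107, 127, 149, 173, 199, 227, and each of these is prime.
So no value in the range makes the expression composite.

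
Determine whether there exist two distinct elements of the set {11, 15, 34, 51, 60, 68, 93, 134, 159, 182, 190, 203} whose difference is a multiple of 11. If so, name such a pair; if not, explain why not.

Yes: 60 and 93.

Reduce each element mod 11: 11↦0, 15↦4, 34↦1, 51↦7, 60↦5, 68↦2, 93↦5, 134↦2, 159↦5, 182↦6, 190↦3, 203↦5. The residue 5 repeats (at 60 and 93), and 93 − 60 = 33 = 3·11.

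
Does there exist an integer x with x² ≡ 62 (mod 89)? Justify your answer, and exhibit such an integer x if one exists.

89 is prime, so by Euler's criterion 62 is a square mod 89 iff 62^((89−1)/2) = 62^44 ≡ 1 (mod 89).
Squaring successively (mod 89): 62^2 = 3844 ≡ 17; 62^4 ≡ 17² = 289 ≡ 22; 62^8 ≡ 22² = 484 ≡ 39; 62^16 ≡ 39² = 1521 ≡ 8; 62^32 ≡ 8² = 64 ≡ 64.
Since 44 = 32 + 8 + 4, 62^44 ≡ 64 · 39 · 22; multiplying out mod 89: 64·39 = 2496 ≡ 4, then 4·22 = 88 ≡ 88. Thus 62^44 ≡ 88 ≡ −1 (mod 89).
By Euler's criterion 62 is a quadratic non-residue mod 89: no x satisfies x² ≡ 62 (mod 89).

No, no such integer exists.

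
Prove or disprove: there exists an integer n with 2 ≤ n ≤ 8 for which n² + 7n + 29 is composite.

The values for n = 2, 3, …, 8 are 47, 59, 73, 89, 107, 127, 149, and each of these is prime.
So no value in the range makes the expression composite.

No, no such integer n in that range exists.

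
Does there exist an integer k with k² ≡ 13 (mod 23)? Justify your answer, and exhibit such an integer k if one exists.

k = 17 works: 17² = 289, and 289 − 13 = 276 = 12·23.

k = 17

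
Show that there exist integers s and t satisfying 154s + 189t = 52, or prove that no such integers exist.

No such integers exist.

Any value of 154s + 189t is a multiple of gcd(154, 189) = 7.
However 52 leaves remainder 3 on division by 7.
Therefore 154s + 189t = 52 has no solution in integers.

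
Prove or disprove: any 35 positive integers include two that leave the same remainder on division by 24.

Each integer lies in one of the 24 residue classes modulo 24.
With 35 integers and only 24 classes, the pigeonhole principle forces two of them, say a and b, into the same class.
So a and b have equal remainders mod 24, which is exactly what was to be shown.

True.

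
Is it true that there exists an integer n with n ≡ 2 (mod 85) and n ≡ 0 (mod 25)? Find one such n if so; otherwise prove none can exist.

There is no such integer.

Both moduli are multiples of 5 = gcd(85, 25), so any solution would satisfy n ≡ 2 and n ≡ 0 modulo 5 simultaneously.
These are incompatible: 2 − 0 = 2 is not divisible by 5.
Hence the system has no solution.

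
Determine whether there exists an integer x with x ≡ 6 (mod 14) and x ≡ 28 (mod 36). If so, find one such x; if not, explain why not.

gcd(14, 36) = 2. A simultaneous solution exists iff 6 ≡ 28 (mod 2); here 6 mod 2 = 0 = 28 mod 2, so it does.
Write x = 6 + 14t. Then 14t ≡ 28 − 6 ≡ 22 (mod 36); dividing through by 2 gives 7t ≡ 11 (mod 18).
To invert 7 modulo 18: 18 = 2·7 + 4, 7 = 1·4 + 3, 4 = 1·3 + 1, 3 = 3·1 + 0, and unwinding, 1 = 4 − 1·3 = 4 − (7 − 1·4) = −7 + 2·4 = −7 + 2·(18 − 2·7) = 2·18 − 5·7. Thus 7⁻¹ ≡ -5 ≡ 13 (mod 18).
Therefore t ≡ 13·11 = 143 ≡ 17 (mod 18).
Then x = 6 + 14·17 = 244.
Indeed 244 ≡ 6 (mod 14) and 244 ≡ 28 (mod 36).

x = 244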